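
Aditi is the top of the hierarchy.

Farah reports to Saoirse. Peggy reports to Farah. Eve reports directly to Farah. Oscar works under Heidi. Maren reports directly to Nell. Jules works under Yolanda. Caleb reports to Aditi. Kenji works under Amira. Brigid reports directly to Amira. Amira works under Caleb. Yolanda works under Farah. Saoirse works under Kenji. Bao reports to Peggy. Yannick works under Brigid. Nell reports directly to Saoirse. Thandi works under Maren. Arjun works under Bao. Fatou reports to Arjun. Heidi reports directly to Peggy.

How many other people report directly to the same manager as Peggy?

2

Peggy reports to Farah. Farah's other direct reports are Yolanda, Eve — 2 peers.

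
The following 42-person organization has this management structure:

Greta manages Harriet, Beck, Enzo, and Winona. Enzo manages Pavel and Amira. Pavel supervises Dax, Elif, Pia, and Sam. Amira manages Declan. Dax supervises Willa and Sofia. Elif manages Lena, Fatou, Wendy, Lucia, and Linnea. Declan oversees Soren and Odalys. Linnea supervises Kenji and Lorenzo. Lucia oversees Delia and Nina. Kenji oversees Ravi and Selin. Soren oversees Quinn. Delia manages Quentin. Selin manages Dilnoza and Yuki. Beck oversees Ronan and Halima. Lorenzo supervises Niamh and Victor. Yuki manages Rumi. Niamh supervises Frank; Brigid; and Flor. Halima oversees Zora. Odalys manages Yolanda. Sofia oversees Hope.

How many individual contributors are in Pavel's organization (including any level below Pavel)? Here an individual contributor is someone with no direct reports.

16

The people in Pavel's organization with no one reporting to them are Sam, Pia, Wendy, Lena, Fatou, Nina, Quentin, Victor, Flor, Brigid, Frank, Ravi, Dilnoza, Rumi, Hope, Willa. That is 16.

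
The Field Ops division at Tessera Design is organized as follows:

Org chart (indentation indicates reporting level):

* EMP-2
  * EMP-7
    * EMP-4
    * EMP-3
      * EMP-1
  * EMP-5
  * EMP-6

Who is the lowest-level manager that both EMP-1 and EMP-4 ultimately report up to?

EMP-7

EMP-1's chain of managers is EMP-3, EMP-7, EMP-2. EMP-4's chain of managers is EMP-7, EMP-2. The first manager that appears in both chains is EMP-7.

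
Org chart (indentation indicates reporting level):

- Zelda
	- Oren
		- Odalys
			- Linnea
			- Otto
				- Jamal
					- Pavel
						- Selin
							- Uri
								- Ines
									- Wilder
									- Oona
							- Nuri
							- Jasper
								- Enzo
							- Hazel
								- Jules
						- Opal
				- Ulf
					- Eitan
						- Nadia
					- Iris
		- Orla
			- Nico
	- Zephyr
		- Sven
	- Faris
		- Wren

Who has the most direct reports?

Direct-report counts: Zelda has 3; Faris has 1; Zephyr has 1; Oren has 2; Orla has 1; Odalys has 2; Otto has 2; Ulf has 2; Eitan has 1; Jamal has 1; Pavel has 2; Selin has 4; Hazel has 1; Jasper has 1; Uri has 1; Ines has 2. The largest is 4, held by Selin.

Selin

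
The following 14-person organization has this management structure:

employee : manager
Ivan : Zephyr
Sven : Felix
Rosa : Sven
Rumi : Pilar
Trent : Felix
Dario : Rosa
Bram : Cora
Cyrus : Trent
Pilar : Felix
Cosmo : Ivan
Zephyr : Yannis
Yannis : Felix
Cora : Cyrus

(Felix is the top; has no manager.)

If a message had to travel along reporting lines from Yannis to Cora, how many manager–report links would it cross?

4

Yannis is 1 level below Felix, and Cora is 3 levels below Felix (their lowest common manager). The shortest path runs up from Yannis to Felix and back down to Cora: 1 + 3 = 4 links.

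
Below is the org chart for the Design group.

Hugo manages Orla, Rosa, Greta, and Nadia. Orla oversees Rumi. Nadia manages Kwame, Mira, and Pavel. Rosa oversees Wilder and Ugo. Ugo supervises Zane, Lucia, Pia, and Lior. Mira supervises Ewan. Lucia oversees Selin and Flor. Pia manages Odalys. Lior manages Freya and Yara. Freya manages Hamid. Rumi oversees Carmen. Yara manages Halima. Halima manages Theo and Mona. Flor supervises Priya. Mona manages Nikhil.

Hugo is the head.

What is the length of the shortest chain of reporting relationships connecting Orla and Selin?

Orla is 1 level below Hugo, and Selin is 4 levels below Hugo (their lowest common manager). The shortest path runs up from Orla to Hugo and back down to Selin: 1 + 4 = 5 links.

5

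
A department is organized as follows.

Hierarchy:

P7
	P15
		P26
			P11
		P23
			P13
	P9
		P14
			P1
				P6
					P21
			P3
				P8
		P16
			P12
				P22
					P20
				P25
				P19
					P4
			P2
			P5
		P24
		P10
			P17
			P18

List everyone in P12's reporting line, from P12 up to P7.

P12 reports to P16. P16 reports to P9. P9 reports to P7. P7 is at the top.

P12 -> P16 -> P9 -> P7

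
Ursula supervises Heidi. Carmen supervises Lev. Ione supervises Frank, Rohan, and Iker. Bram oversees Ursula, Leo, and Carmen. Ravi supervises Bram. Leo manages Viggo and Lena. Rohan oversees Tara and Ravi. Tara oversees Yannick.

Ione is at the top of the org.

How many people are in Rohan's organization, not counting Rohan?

Rohan directly manages Ravi, Tara. Under Ravi: Bram, Carmen, Lev, Ursula, Heidi, Leo, Lena, Viggo (8). Under Tara: Yannick (1). So Rohan's organization is 2 direct reports plus everyone under them: 9 + 2 = 11.

11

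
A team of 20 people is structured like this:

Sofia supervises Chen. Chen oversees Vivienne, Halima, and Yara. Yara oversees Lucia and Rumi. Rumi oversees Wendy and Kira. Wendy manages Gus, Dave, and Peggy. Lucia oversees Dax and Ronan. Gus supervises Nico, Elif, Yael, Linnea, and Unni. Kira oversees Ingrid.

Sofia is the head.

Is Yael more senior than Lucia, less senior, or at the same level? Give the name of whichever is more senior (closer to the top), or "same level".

Yael is 6 levels below Sofia; Lucia is 3. Lucia is higher.

Lucia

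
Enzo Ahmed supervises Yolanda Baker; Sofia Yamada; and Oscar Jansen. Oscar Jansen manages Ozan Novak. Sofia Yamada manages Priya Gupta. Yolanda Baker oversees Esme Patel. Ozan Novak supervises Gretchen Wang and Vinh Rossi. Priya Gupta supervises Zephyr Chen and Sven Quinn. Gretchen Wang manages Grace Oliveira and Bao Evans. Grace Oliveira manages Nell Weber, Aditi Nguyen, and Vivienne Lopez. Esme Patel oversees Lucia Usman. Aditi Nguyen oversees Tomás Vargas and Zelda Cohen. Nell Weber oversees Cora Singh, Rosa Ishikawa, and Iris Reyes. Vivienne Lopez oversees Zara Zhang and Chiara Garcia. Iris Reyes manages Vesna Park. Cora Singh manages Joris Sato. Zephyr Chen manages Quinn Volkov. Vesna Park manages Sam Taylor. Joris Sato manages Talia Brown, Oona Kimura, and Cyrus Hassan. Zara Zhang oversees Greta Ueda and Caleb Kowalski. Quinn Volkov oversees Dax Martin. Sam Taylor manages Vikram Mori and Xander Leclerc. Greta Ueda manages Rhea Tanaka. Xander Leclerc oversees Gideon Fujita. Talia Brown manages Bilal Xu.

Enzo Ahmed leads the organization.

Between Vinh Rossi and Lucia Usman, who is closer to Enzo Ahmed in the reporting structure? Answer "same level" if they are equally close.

same level

Both Vinh Rossi and Lucia Usman are 3 levels below Enzo Ahmed.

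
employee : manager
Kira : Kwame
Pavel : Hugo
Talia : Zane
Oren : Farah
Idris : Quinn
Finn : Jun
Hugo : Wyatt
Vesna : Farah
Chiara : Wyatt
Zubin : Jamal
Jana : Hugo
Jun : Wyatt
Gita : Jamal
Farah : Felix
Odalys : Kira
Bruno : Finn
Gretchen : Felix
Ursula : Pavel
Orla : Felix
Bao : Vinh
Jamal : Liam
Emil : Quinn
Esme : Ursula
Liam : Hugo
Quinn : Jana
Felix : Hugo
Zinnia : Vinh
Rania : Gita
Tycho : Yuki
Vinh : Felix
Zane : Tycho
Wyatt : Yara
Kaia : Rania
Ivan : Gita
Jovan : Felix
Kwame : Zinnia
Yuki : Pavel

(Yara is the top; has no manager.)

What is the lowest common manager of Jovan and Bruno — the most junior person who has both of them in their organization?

Wyatt

Jovan's chain of managers is Felix, Hugo, Wyatt, Yara. Bruno's chain of managers is Finn, Jun, Wyatt, Yara. The first manager that appears in both chains is Wyatt.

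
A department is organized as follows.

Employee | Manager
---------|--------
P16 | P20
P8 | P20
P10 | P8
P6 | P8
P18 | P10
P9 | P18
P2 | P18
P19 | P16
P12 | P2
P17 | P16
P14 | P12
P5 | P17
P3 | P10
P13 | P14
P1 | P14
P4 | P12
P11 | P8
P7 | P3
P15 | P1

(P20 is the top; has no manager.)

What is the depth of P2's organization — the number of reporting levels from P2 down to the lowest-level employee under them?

The longest chain under P2 runs P2 → P12 → P14 → P1 → P15, which is 4 levels below P2.

4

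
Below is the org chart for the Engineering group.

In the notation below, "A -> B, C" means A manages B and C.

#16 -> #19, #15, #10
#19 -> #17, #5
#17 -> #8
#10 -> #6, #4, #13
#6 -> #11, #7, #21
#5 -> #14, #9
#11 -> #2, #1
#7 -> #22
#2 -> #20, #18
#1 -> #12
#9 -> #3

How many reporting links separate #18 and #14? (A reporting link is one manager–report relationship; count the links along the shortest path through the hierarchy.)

8

#18 is 5 levels below #16, and #14 is 3 levels below #16 (their lowest common manager). The shortest path runs up from #18 to #16 and back down to #14: 5 + 3 = 8 links.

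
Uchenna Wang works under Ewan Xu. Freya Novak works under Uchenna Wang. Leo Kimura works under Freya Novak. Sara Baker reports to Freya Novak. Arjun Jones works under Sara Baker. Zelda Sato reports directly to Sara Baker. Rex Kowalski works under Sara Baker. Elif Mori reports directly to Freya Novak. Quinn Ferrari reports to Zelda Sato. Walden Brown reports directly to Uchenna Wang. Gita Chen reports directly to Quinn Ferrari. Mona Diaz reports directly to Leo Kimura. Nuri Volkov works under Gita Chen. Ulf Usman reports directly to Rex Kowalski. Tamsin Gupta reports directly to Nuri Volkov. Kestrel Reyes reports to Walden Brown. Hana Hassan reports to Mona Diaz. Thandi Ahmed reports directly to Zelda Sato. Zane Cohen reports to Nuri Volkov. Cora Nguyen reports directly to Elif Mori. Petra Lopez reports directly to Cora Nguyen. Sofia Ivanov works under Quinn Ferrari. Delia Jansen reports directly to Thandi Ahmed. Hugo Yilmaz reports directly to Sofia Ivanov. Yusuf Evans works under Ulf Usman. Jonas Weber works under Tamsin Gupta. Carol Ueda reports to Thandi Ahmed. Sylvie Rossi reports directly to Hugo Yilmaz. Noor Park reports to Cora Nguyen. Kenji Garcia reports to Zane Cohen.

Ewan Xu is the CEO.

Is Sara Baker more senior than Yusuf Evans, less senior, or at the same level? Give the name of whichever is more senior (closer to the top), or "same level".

Sara Baker is 3 levels below Ewan Xu; Yusuf Evans is 6. Sara Baker is higher.

Sara Baker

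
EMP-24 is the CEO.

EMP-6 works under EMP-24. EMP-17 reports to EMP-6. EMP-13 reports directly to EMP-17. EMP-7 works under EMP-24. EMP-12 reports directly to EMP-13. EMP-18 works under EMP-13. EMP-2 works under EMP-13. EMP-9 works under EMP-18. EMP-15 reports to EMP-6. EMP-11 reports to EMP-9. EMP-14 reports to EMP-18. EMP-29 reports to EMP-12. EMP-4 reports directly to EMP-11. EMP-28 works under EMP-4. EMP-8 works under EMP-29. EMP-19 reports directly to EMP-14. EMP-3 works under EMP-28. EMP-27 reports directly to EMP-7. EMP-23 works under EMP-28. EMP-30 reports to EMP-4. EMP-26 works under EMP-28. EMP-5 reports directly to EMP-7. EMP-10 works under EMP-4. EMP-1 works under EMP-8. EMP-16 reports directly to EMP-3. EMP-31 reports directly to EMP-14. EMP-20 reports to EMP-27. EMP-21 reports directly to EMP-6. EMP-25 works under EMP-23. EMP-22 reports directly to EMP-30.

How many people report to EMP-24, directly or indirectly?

EMP-24 directly manages EMP-6, EMP-7. Under EMP-6: EMP-21, EMP-15, EMP-17, EMP-13, EMP-2, EMP-18, EMP-14, EMP-31, EMP-19, EMP-9, EMP-11, EMP-4, EMP-10, EMP-30, EMP-22, EMP-28, EMP-26, EMP-23, EMP-25, EMP-3, EMP-16, EMP-12, EMP-29, EMP-8, EMP-1 (25). Under EMP-7: EMP-5, EMP-27, EMP-20 (3). So EMP-24's organization is 2 direct reports plus everyone under them: 26 + 4 = 30.

30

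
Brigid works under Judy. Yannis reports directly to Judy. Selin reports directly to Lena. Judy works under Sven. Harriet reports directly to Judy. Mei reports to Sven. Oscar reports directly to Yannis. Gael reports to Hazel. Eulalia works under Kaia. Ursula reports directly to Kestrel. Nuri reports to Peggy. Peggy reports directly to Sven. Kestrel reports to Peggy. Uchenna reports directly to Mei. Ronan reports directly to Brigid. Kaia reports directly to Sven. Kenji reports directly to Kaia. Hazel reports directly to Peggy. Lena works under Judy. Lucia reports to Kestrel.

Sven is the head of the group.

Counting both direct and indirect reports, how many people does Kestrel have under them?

2

Kestrel directly manages Ursula, Lucia. Ursula has no reports. Lucia has no reports. So Kestrel's organization is 2 direct reports plus everyone under them: 1 + 1 = 2.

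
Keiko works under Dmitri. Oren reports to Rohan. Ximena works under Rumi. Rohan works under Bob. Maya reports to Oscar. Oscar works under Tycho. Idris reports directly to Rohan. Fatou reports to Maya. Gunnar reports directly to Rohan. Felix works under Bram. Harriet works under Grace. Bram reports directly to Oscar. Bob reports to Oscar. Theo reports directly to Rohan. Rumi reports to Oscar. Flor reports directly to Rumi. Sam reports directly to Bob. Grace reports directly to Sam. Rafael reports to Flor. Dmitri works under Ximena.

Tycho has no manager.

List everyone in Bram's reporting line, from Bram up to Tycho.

Bram reports to Oscar. Oscar reports to Tycho. Tycho is at the top.

Bram -> Oscar -> Tycho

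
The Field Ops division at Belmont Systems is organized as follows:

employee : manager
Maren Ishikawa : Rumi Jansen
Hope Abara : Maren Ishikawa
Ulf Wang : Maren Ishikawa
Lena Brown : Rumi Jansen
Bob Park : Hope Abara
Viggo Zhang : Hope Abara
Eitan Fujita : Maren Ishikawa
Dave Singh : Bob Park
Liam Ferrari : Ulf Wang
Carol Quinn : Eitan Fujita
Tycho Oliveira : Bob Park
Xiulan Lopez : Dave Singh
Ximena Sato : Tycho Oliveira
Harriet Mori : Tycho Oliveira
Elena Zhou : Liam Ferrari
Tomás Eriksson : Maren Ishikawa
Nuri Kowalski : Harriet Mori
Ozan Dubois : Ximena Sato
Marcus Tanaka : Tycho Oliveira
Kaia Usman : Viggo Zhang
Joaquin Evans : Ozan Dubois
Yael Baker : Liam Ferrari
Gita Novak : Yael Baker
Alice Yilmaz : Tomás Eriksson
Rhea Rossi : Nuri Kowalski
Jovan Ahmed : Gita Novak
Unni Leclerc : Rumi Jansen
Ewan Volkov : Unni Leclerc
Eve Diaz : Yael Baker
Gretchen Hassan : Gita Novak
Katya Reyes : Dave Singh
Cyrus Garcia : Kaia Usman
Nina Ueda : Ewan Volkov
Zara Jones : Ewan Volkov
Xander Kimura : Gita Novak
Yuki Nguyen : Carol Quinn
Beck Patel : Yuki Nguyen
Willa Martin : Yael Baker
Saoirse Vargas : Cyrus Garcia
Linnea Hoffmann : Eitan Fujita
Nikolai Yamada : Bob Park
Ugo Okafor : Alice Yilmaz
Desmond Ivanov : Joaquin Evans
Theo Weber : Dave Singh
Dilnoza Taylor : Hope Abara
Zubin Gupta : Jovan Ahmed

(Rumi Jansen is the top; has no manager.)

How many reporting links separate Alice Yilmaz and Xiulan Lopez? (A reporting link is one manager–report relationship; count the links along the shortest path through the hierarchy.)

6

Alice Yilmaz is 2 levels below Maren Ishikawa, and Xiulan Lopez is 4 levels below Maren Ishikawa (their lowest common manager). The shortest path runs up from Alice Yilmaz to Maren Ishikawa and back down to Xiulan Lopez: 2 + 4 = 6 links.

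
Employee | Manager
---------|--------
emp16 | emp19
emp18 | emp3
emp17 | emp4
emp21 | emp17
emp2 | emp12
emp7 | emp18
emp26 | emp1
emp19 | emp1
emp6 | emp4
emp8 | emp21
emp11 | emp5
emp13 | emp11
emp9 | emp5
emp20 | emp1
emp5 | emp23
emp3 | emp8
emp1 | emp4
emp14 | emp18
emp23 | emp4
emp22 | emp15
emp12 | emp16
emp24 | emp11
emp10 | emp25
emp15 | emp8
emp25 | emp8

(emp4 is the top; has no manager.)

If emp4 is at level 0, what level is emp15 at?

Chain from emp15 up to emp4: emp15 → emp8 → emp21 → emp17 → emp4. That is 4 steps up, so emp15 is 4 levels below emp4.

4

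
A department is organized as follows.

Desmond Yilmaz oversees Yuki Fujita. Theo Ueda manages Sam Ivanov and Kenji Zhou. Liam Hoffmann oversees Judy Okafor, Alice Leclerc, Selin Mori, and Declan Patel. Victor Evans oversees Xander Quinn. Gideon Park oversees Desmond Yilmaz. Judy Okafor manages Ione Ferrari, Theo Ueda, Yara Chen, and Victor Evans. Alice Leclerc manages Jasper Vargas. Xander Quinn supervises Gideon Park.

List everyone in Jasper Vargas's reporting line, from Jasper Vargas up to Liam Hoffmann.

Jasper Vargas reports to Alice Leclerc. Alice Leclerc reports to Liam Hoffmann. Liam Hoffmann is at the top.

Jasper Vargas -> Alice Leclerc -> Liam Hoffmann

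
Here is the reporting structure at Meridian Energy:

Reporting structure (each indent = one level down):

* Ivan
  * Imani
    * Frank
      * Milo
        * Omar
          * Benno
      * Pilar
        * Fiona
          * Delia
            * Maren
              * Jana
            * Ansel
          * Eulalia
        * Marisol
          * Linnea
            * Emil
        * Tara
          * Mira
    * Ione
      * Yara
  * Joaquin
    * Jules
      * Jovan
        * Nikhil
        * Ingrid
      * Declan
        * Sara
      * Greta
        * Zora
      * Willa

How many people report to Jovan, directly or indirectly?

2

Jovan directly manages Nikhil, Ingrid. Nikhil has no reports. Ingrid has no reports. So Jovan's organization is 2 direct reports plus everyone under them: 1 + 1 = 2.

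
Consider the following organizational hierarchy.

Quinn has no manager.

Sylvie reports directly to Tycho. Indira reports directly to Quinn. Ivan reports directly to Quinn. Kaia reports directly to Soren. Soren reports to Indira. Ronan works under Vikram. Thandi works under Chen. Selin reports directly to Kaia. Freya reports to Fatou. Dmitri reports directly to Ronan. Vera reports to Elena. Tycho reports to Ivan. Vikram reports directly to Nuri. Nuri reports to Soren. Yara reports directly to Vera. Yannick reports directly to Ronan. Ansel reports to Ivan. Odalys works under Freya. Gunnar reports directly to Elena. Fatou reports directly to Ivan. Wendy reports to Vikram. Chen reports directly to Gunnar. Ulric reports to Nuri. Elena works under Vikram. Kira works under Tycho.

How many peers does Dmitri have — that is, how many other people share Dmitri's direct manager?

Dmitri reports to Ronan. Ronan's other direct reports are Yannick — 1 peer.

1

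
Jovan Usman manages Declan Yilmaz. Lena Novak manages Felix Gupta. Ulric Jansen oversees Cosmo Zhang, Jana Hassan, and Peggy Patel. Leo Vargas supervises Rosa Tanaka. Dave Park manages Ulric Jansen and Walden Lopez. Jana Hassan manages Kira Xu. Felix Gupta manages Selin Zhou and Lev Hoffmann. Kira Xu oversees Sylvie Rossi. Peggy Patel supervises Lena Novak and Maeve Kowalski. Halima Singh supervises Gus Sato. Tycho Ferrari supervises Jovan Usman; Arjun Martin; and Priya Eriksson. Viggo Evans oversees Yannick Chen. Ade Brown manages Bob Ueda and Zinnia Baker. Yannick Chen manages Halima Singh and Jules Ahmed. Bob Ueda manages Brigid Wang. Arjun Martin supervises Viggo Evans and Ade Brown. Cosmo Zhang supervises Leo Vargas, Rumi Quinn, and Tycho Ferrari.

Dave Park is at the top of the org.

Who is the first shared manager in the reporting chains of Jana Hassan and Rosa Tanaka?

Jana Hassan's chain of managers is Ulric Jansen, Dave Park. Rosa Tanaka's chain of managers is Leo Vargas, Cosmo Zhang, Ulric Jansen, Dave Park. The first manager that appears in both chains is Ulric Jansen.

Ulric Jansen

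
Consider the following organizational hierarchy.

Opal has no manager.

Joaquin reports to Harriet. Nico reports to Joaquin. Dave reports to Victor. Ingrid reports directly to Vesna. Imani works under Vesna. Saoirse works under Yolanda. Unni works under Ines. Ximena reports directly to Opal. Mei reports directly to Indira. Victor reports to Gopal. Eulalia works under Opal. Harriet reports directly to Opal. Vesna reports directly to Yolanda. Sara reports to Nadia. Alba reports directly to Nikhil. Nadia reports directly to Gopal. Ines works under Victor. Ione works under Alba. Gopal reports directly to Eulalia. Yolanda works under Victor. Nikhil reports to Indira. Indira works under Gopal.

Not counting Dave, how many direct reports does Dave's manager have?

2

Dave reports to Victor. Victor's other direct reports are Yolanda, Ines — 2 peers.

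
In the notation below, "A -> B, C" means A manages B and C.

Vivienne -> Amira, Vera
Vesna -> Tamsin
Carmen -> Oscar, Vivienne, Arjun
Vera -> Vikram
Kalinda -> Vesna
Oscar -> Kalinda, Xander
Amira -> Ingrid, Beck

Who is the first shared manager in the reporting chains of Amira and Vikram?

Amira's chain of managers is Vivienne, Carmen. Vikram's chain of managers is Vera, Vivienne, Carmen. The first manager that appears in both chains is Vivienne.

Vivienne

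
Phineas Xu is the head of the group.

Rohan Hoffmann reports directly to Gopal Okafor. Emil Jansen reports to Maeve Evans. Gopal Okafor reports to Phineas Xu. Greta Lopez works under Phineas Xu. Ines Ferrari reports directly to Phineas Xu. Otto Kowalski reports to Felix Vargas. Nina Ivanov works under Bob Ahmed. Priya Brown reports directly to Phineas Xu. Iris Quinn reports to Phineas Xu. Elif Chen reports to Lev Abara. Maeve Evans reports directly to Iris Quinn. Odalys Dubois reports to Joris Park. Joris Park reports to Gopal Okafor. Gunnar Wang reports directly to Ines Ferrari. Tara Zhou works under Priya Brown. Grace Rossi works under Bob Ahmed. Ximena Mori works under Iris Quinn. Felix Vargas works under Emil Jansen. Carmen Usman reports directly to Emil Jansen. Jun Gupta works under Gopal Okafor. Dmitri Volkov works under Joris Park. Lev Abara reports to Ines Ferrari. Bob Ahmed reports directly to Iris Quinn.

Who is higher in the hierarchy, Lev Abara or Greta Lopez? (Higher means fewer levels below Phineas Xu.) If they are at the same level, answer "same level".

Greta Lopez

Lev Abara is 2 levels below Phineas Xu; Greta Lopez is 1. Greta Lopez is higher.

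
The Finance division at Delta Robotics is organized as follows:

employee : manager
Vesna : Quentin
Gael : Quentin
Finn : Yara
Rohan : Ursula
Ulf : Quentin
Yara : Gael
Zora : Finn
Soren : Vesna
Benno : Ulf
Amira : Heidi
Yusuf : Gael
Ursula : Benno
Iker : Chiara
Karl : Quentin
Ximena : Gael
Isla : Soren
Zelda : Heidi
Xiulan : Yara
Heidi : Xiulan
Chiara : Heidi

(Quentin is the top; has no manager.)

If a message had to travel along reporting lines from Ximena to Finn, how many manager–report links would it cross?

3

Ximena is 1 level below Gael, and Finn is 2 levels below Gael (their lowest common manager). The shortest path runs up from Ximena to Gael and back down to Finn: 1 + 2 = 3 links.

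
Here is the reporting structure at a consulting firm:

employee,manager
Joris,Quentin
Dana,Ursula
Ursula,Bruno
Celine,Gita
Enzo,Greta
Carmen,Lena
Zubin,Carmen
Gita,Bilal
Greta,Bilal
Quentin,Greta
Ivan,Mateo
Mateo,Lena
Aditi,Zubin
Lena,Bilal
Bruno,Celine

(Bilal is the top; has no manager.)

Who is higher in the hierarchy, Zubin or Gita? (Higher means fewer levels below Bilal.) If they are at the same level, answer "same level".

Zubin is 3 levels below Bilal; Gita is 1. Gita is higher.

Gita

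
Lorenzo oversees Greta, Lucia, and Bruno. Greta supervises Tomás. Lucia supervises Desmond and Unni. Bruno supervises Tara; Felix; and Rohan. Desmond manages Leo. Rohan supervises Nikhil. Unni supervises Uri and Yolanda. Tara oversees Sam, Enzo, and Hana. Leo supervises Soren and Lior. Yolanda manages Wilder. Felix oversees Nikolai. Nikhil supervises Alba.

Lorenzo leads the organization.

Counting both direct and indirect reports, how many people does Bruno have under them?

9

Bruno directly manages Rohan, Tara, Felix. Under Rohan: Nikhil, Alba (2). Under Tara: Hana, Enzo, Sam (3). Under Felix: Nikolai (1). So Bruno's organization is 3 direct reports plus everyone under them: 3 + 4 + 2 = 9.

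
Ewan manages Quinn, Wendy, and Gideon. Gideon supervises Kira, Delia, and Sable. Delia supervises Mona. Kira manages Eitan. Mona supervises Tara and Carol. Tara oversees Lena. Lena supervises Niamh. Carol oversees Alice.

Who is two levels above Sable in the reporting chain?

Ewan

Sable reports to Gideon, and Gideon reports to Ewan. So Sable's skip-level manager is Ewan.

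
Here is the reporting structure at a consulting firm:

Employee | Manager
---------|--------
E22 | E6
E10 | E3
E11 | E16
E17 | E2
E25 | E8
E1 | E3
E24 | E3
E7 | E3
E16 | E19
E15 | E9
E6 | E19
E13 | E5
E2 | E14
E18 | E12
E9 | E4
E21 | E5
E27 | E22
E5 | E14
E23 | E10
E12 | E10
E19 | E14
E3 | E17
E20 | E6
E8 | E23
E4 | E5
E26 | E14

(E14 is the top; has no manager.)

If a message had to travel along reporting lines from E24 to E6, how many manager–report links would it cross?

6

E24 is 4 levels below E14, and E6 is 2 levels below E14 (their lowest common manager). The shortest path runs up from E24 to E14 and back down to E6: 4 + 2 = 6 links.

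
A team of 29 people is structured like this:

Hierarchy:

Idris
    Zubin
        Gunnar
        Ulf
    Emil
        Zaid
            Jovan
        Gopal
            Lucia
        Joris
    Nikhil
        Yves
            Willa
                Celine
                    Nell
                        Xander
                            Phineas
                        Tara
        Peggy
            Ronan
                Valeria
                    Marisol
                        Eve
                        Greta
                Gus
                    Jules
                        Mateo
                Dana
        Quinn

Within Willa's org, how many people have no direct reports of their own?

2

The people in Willa's organization with no one reporting to them are Tara, Phineas. That is 2.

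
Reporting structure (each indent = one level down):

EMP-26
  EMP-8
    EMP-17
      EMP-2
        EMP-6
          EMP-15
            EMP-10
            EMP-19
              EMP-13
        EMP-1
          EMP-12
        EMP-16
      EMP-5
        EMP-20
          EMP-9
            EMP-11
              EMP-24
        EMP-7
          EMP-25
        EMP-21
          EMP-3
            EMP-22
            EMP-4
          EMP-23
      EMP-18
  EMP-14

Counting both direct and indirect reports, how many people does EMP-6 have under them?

EMP-6 directly manages EMP-15. Under EMP-15: EMP-19, EMP-13, EMP-10 (3). That's 4 in total.

4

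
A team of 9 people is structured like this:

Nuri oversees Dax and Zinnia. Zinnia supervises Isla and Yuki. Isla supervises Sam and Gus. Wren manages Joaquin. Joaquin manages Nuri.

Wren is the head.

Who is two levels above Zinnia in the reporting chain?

Zinnia reports to Nuri, and Nuri reports to Joaquin. So Zinnia's skip-level manager is Joaquin.

Joaquin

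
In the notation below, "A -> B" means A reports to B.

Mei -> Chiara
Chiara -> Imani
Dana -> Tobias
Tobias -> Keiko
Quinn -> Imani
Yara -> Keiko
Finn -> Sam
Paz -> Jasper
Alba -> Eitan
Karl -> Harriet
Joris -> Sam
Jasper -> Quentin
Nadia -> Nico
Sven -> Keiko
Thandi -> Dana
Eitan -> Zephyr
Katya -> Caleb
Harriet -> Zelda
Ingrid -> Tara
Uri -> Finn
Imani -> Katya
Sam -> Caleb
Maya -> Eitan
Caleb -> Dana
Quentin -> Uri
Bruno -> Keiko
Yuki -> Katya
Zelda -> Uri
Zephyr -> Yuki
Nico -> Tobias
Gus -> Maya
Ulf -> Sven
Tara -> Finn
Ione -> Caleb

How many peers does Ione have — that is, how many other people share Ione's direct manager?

Ione reports to Caleb. Caleb's other direct reports are Katya, Sam — 2 peers.

2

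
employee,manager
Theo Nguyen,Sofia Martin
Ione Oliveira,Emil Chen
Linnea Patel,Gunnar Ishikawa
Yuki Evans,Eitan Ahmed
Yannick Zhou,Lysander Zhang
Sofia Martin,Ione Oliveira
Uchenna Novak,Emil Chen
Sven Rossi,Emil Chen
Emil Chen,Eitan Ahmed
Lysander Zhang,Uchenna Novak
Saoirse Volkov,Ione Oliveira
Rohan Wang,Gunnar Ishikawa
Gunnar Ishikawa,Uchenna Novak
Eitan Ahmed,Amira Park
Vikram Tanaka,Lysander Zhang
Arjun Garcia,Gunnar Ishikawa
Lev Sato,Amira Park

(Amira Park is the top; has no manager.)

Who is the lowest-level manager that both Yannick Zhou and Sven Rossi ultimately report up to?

Yannick Zhou's chain of managers is Lysander Zhang, Uchenna Novak, Emil Chen, Eitan Ahmed, Amira Park. Sven Rossi's chain of managers is Emil Chen, Eitan Ahmed, Amira Park. The first manager that appears in both chains is Emil Chen.

Emil Chen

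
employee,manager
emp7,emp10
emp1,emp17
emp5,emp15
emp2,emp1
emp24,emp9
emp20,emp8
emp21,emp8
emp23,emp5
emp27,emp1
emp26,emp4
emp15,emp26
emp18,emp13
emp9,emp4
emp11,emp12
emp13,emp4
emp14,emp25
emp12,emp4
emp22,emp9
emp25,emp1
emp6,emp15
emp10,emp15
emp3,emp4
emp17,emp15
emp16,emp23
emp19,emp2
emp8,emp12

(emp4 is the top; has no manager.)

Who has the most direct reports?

emp4

Direct-report counts: emp4 has 5; emp13 has 1; emp26 has 1; emp15 has 4; emp10 has 1; emp17 has 1; emp1 has 3; emp25 has 1; emp2 has 1; emp5 has 1; emp23 has 1; emp12 has 2; emp8 has 2; emp9 has 2. The largest is 5, held by emp4.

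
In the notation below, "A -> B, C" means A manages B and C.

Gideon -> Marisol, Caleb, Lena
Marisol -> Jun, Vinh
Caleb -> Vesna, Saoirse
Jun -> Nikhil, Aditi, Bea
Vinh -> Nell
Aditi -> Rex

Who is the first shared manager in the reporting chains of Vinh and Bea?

Vinh's chain of managers is Marisol, Gideon. Bea's chain of managers is Jun, Marisol, Gideon. The first manager that appears in both chains is Marisol.

Marisol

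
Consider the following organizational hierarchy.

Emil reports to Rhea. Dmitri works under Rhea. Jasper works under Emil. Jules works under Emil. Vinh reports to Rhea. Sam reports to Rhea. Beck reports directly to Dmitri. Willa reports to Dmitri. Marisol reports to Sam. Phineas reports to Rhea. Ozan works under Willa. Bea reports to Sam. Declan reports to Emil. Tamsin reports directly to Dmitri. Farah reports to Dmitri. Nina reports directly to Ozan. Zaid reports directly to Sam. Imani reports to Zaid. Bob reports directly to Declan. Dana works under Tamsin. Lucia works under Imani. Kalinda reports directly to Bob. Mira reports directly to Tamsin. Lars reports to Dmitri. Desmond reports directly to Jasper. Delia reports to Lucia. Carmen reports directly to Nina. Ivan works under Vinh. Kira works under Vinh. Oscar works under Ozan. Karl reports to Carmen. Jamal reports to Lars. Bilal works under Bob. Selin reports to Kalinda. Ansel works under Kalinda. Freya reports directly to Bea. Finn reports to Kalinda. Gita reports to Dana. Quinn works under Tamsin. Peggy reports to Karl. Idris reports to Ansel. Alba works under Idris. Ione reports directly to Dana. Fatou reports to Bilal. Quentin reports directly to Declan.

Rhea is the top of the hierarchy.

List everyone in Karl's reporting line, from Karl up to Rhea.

Karl -> Carmen -> Nina -> Ozan -> Willa -> Dmitri -> Rhea

Karl reports to Carmen. Carmen reports to Nina. Nina reports to Ozan. Ozan reports to Willa. Willa reports to Dmitri. Dmitri reports to Rhea. Rhea is at the top.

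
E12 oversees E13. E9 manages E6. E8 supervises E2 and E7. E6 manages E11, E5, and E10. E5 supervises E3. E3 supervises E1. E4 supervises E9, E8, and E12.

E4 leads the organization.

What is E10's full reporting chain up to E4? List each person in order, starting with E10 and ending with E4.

E10 reports to E6. E6 reports to E9. E9 reports to E4. E4 is at the top.

E10 -> E6 -> E9 -> E4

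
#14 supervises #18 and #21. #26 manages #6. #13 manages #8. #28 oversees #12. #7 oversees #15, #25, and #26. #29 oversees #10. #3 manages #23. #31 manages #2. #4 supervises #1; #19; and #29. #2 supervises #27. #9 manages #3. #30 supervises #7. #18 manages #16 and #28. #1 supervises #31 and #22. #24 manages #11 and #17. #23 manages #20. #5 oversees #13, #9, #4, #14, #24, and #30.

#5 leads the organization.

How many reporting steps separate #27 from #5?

5

Chain from #27 up to #5: #27 → #2 → #31 → #1 → #4 → #5. That is 5 steps up, so #27 is 5 levels below #5.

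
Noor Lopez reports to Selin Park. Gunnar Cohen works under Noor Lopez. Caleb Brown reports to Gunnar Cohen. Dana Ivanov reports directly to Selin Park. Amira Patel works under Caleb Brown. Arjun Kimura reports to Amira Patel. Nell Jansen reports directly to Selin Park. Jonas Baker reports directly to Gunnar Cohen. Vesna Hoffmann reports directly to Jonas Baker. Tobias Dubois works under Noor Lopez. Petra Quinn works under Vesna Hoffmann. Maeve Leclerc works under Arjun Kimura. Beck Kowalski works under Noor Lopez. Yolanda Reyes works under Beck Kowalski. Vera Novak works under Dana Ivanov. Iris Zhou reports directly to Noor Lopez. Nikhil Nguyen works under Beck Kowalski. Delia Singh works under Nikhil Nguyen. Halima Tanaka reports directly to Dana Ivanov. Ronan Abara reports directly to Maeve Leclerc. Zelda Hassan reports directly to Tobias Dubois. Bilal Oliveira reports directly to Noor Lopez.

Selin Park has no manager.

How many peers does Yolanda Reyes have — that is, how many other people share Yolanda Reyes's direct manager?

1

Yolanda Reyes reports to Beck Kowalski. Beck Kowalski's other direct reports are Nikhil Nguyen — 1 peer.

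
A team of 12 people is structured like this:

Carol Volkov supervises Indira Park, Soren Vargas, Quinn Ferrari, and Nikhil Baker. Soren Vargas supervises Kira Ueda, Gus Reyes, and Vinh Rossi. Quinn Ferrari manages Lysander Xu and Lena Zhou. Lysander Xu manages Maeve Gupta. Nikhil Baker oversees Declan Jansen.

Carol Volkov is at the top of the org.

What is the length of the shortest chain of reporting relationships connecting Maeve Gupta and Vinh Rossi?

5

Maeve Gupta is 3 levels below Carol Volkov, and Vinh Rossi is 2 levels below Carol Volkov (their lowest common manager). The shortest path runs up from Maeve Gupta to Carol Volkov and back down to Vinh Rossi: 3 + 2 = 5 links.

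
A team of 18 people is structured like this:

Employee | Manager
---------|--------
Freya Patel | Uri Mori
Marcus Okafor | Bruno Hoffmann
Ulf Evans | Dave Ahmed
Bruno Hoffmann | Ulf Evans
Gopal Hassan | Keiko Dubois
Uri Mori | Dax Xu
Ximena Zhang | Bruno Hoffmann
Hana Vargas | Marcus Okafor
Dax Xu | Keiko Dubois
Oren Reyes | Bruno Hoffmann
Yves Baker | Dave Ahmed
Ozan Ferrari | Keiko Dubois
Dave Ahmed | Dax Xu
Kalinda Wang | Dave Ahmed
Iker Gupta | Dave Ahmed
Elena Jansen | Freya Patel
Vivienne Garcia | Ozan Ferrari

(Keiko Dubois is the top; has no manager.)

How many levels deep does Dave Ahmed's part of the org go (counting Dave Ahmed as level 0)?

The longest chain under Dave Ahmed runs Dave Ahmed → Ulf Evans → Bruno Hoffmann → Marcus Okafor → Hana Vargas, which is 4 levels below Dave Ahmed.

4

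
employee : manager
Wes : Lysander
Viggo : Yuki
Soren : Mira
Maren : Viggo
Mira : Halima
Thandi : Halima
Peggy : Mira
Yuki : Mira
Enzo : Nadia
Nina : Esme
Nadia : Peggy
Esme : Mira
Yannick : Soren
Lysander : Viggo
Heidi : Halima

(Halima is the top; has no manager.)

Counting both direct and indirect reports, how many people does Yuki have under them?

4

Yuki directly manages Viggo. Under Viggo: Lysander, Wes, Maren (3). That's 4 in total.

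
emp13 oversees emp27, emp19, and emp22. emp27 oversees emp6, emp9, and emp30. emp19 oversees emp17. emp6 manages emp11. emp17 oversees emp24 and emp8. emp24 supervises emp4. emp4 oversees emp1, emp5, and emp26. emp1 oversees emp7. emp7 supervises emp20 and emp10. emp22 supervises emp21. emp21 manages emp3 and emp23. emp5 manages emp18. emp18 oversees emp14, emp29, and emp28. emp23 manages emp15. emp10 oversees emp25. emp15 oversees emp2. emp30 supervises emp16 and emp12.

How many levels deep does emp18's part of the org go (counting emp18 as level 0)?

The longest chain under emp18 runs emp18 → emp29, which is 1 level below emp18.

1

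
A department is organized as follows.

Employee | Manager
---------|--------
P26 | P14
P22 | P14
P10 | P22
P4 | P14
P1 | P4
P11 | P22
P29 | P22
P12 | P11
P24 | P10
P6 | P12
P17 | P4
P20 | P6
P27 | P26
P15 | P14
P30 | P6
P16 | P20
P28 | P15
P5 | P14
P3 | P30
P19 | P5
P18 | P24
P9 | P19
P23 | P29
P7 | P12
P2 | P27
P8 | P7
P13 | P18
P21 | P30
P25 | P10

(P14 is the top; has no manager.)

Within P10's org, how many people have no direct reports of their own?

The people in P10's organization with no one reporting to them are P25, P13. That is 2.

2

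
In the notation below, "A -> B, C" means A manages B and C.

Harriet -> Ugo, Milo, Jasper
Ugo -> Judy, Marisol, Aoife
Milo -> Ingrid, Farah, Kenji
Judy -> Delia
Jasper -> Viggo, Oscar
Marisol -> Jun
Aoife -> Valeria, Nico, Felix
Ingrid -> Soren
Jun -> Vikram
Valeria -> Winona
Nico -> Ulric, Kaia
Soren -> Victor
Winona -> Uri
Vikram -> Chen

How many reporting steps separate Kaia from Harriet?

4

Chain from Kaia up to Harriet: Kaia → Nico → Aoife → Ugo → Harriet. That is 4 steps up, so Kaia is 4 levels below Harriet.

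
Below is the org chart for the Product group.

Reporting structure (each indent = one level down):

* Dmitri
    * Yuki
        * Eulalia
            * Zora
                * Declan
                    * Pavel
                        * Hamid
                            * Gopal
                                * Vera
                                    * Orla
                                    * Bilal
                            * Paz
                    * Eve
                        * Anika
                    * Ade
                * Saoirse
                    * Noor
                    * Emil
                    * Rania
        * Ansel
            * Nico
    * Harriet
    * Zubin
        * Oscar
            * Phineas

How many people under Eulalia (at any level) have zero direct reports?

The people in Eulalia's organization with no one reporting to them are Rania, Emil, Noor, Ade, Anika, Paz, Bilal, Orla. That is 8.

8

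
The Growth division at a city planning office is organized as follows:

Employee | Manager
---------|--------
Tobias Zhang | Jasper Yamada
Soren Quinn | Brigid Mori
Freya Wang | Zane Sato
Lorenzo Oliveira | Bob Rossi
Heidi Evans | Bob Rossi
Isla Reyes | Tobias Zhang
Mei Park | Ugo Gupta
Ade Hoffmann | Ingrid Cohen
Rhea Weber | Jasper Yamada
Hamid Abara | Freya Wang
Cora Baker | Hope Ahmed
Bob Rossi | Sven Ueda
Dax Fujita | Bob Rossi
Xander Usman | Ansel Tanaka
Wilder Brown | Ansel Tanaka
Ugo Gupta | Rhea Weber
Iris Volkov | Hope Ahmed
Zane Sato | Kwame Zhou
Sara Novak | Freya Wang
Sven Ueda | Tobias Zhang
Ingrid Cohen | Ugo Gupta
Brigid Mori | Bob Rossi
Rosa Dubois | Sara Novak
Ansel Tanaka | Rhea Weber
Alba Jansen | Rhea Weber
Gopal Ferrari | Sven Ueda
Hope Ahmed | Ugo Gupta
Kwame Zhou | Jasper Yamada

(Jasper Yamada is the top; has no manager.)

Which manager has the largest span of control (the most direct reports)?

Direct-report counts: Jasper Yamada has 3; Kwame Zhou has 1; Zane Sato has 1; Freya Wang has 2; Sara Novak has 1; Tobias Zhang has 2; Sven Ueda has 2; Bob Rossi has 4; Brigid Mori has 1; Rhea Weber has 3; Ansel Tanaka has 2; Ugo Gupta has 3; Ingrid Cohen has 1; Hope Ahmed has 2. The largest is 4, held by Bob Rossi.

Bob Rossi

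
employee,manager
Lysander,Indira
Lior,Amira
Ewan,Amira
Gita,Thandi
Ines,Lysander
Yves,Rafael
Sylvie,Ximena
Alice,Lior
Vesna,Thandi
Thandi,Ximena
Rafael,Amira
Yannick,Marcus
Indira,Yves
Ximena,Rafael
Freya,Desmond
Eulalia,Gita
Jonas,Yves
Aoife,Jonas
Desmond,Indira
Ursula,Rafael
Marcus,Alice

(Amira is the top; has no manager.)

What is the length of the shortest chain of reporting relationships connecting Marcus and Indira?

Marcus is 3 levels below Amira, and Indira is 3 levels below Amira (their lowest common manager). The shortest path runs up from Marcus to Amira and back down to Indira: 3 + 3 = 6 links.

6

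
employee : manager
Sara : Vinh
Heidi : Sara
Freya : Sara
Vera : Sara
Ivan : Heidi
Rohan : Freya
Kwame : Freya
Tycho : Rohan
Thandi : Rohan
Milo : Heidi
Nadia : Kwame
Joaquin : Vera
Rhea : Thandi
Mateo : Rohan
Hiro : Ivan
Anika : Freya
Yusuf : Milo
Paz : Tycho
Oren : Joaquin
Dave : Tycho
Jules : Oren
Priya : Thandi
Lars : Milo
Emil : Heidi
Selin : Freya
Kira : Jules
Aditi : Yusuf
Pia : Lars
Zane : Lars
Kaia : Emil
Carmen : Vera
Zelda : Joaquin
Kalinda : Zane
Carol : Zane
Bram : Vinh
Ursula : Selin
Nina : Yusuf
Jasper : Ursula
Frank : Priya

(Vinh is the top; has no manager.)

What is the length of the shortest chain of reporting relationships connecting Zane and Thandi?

Zane is 4 levels below Sara, and Thandi is 3 levels below Sara (their lowest common manager). The shortest path runs up from Zane to Sara and back down to Thandi: 4 + 3 = 7 links.

7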